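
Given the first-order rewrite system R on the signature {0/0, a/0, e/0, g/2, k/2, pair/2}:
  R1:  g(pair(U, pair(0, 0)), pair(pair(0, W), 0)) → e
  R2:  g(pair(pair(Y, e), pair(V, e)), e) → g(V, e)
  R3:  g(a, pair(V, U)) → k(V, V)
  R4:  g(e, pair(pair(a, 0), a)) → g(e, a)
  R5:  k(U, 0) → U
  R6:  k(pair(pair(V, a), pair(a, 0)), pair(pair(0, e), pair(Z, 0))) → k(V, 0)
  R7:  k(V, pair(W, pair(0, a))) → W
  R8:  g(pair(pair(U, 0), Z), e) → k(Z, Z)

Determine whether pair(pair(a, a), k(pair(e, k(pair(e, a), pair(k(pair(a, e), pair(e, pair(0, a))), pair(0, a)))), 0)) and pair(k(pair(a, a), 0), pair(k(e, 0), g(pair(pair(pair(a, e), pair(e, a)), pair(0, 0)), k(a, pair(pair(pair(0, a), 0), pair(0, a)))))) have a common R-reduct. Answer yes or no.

Reduce t₁ = pair(pair(a, a), k(pair(e, k(pair(e, a), pair(k(pair(a, e), pair(e, pair(0, a))), pair(0, a)))), 0)):
1. pair(pair(a, a), k(pair(e, k(pair(e, a), pair(k(pair(a, e), pair(e, pair(0, a))), pair(0, a)))), 0))  →  pair(pair(a, a), pair(e, k(pair(e, a), pair(k(pair(a, e), pair(e, pair(0, a))), pair(0, a)))))   [R5 at 2]
2. pair(pair(a, a), pair(e, k(pair(e, a), pair(k(pair(a, e), pair(e, pair(0, a))), pair(0, a)))))  →  pair(pair(a, a), pair(e, k(pair(a, e), pair(e, pair(0, a)))))   [R7 at 2.2]
3. pair(pair(a, a), pair(e, k(pair(a, e), pair(e, pair(0, a)))))  →  pair(pair(a, a), pair(e, e))   [R7 at 2.2]

Reduce t₂ = pair(k(pair(a, a), 0), pair(k(e, 0), g(pair(pair(pair(a, e), pair(e, a)), pair(0, 0)), k(a, pair(pair(pair(0, a), 0), pair(0, a)))))):
1. pair(k(pair(a, a), 0), pair(k(e, 0), g(pair(pair(pair(a, e), pair(e, a)), pair(0, 0)), k(a, pair(pair(pair(0, a), 0), pair(0, a))))))  →  pair(pair(a, a), pair(k(e, 0), g(pair(pair(pair(a, e), pair(e, a)), pair(0, 0)), k(a, pair(pair(pair(0, a), 0), pair(0, a))))))   [R5 at 1]
2. pair(pair(a, a), pair(k(e, 0), g(pair(pair(pair(a, e), pair(e, a)), pair(0, 0)), k(a, pair(pair(pair(0, a), 0), pair(0, a))))))  →  pair(pair(a, a), pair(e, g(pair(pair(pair(a, e), pair(e, a)), pair(0, 0)), k(a, pair(pair(pair(0, a), 0), pair(0, a))))))   [R5 at 2.1]
3. pair(pair(a, a), pair(e, g(pair(pair(pair(a, e), pair(e, a)), pair(0, 0)), k(a, pair(pair(pair(0, a), 0), pair(0, a))))))  →  pair(pair(a, a), pair(e, g(pair(pair(pair(a, e), pair(e, a)), pair(0, 0)), pair(pair(0, a), 0))))   [R7 at 2.2.2]
4. pair(pair(a, a), pair(e, g(pair(pair(pair(a, e), pair(e, a)), pair(0, 0)), pair(pair(0, a), 0))))  →  pair(pair(a, a), pair(e, e))   [R1 at 2.2]

yes — NF(t₁) = pair(pair(a, a), pair(e, e)), NF(t₂) = pair(pair(a, a), pair(e, e))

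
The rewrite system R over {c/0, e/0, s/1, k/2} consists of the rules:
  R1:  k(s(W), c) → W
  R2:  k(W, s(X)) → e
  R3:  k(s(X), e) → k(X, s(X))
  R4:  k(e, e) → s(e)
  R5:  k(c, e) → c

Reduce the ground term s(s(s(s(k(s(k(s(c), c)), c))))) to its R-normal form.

1. s(s(s(s(k(s(k(s(c), c)), c)))))  →  s(s(s(s(k(s(c), c)))))   [R1 at 1.1.1.1]
2. s(s(s(s(k(s(c), c)))))  →  s(s(s(s(c))))   [R1 at 1.1.1.1]

s(s(s(s(c))))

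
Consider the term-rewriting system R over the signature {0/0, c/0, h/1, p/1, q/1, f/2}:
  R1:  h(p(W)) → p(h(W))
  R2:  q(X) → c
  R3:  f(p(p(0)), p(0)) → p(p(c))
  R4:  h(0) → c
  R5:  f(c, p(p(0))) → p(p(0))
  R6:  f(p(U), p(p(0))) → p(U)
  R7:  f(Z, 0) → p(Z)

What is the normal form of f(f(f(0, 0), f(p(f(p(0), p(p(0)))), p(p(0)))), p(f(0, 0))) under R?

p(0)

1. f(f(f(0, 0), f(p(f(p(0), p(p(0)))), p(p(0)))), p(f(0, 0)))  →  f(f(p(0), f(p(f(p(0), p(p(0)))), p(p(0)))), p(f(0, 0)))   [R7 at 1.1]
2. f(f(p(0), f(p(f(p(0), p(p(0)))), p(p(0)))), p(f(0, 0)))  →  f(f(p(0), p(f(p(0), p(p(0))))), p(f(0, 0)))   [R6 at 1.2]
3. f(f(p(0), p(f(p(0), p(p(0))))), p(f(0, 0)))  →  f(f(p(0), p(p(0))), p(f(0, 0)))   [R6 at 1.2.1]
4. f(f(p(0), p(p(0))), p(f(0, 0)))  →  f(p(0), p(f(0, 0)))   [R6 at 1]
5. f(p(0), p(f(0, 0)))  →  f(p(0), p(p(0)))   [R7 at 2.1]
6. f(p(0), p(p(0)))  →  p(0)   [R6 at ε]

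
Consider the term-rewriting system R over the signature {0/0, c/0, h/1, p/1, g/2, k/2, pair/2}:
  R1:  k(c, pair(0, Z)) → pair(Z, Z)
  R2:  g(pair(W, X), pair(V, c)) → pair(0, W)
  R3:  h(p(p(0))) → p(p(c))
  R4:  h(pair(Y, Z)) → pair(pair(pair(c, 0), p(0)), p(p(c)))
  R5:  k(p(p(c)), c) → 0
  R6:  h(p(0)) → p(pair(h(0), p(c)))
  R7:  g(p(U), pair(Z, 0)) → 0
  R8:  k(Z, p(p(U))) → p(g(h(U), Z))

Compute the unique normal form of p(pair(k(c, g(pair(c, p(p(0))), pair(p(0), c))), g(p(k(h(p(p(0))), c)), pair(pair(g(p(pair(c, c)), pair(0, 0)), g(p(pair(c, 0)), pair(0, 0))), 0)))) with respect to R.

p(pair(pair(c, c), 0))

1. p(pair(k(c, g(pair(c, p(p(0))), pair(p(0), c))), g(p(k(h(p(p(0))), c)), pair(pair(g(p(pair(c, c)), pair(0, 0)), g(p(pair(c, 0)), pair(0, 0))), 0))))  →  p(pair(k(c, pair(0, c)), g(p(k(h(p(p(0))), c)), pair(pair(g(p(pair(c, c)), pair(0, 0)), g(p(pair(c, 0)), pair(0, 0))), 0))))   [R2 at 1.1.2]
2. p(pair(k(c, pair(0, c)), g(p(k(h(p(p(0))), c)), pair(pair(g(p(pair(c, c)), pair(0, 0)), g(p(pair(c, 0)), pair(0, 0))), 0))))  →  p(pair(pair(c, c), g(p(k(h(p(p(0))), c)), pair(pair(g(p(pair(c, c)), pair(0, 0)), g(p(pair(c, 0)), pair(0, 0))), 0))))   [R1 at 1.1]
3. p(pair(pair(c, c), g(p(k(h(p(p(0))), c)), pair(pair(g(p(pair(c, c)), pair(0, 0)), g(p(pair(c, 0)), pair(0, 0))), 0))))  →  p(pair(pair(c, c), 0))   [R7 at 1.2]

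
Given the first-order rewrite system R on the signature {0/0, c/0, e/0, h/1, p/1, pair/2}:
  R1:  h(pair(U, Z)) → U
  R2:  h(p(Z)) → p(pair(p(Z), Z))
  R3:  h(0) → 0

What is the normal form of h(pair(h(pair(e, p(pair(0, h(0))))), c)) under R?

e

1. h(pair(h(pair(e, p(pair(0, h(0))))), c))  →  h(pair(e, p(pair(0, h(0)))))   [R1 at ε]
2. h(pair(e, p(pair(0, h(0)))))  →  e   [R1 at ε]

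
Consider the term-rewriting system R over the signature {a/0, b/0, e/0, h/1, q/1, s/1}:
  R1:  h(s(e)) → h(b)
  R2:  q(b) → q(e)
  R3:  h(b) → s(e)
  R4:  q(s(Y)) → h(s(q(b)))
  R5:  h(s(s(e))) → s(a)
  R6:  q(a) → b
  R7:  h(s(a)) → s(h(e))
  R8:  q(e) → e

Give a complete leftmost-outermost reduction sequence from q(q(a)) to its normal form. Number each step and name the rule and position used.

1. q(q(a))  →  q(b)   [R6 at 1]
2. q(b)  →  q(e)   [R2 at ε]
3. q(e)  →  e   [R8 at ε]

e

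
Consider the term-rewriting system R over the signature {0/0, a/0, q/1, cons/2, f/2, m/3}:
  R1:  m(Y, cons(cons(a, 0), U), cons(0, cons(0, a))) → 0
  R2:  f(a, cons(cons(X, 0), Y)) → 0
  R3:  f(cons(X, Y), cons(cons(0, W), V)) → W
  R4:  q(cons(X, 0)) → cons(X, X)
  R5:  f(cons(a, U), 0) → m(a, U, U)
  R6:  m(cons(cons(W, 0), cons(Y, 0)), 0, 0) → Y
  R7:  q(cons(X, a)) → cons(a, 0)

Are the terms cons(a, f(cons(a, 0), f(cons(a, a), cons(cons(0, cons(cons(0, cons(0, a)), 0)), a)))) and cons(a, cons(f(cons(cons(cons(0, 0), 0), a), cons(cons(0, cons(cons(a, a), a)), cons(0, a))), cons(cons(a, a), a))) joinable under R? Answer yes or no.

no — NF(t₁) = cons(a, cons(0, a)), NF(t₂) = cons(a, cons(cons(cons(a, a), a), cons(cons(a, a), a)))

Reduce t₁ = cons(a, f(cons(a, 0), f(cons(a, a), cons(cons(0, cons(cons(0, cons(0, a)), 0)), a)))):
1. cons(a, f(cons(a, 0), f(cons(a, a), cons(cons(0, cons(cons(0, cons(0, a)), 0)), a))))  →  cons(a, f(cons(a, 0), cons(cons(0, cons(0, a)), 0)))   [R3 at 2.2]
2. cons(a, f(cons(a, 0), cons(cons(0, cons(0, a)), 0)))  →  cons(a, cons(0, a))   [R3 at 2]

Reduce t₂ = cons(a, cons(f(cons(cons(cons(0, 0), 0), a), cons(cons(0, cons(cons(a, a), a)), cons(0, a))), cons(cons(a, a), a))):
1. cons(a, cons(f(cons(cons(cons(0, 0), 0), a), cons(cons(0, cons(cons(a, a), a)), cons(0, a))), cons(cons(a, a), a)))  →  cons(a, cons(cons(cons(a, a), a), cons(cons(a, a), a)))   [R3 at 2.1]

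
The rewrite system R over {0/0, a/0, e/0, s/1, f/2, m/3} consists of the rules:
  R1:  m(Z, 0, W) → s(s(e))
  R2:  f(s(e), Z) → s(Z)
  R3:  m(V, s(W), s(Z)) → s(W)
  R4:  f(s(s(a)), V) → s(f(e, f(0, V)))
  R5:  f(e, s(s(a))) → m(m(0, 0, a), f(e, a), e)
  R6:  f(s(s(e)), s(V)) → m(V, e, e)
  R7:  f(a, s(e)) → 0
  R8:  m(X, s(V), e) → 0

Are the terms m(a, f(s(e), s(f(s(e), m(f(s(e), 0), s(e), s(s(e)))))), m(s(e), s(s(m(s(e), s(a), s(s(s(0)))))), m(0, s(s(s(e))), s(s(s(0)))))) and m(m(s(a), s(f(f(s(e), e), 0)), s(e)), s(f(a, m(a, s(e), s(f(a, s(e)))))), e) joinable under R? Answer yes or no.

Reduce t₁ = m(a, f(s(e), s(f(s(e), m(f(s(e), 0), s(e), s(s(e)))))), m(s(e), s(s(m(s(e), s(a), s(s(s(0)))))), m(0, s(s(s(e))), s(s(s(0)))))):
1. m(a, f(s(e), s(f(s(e), m(f(s(e), 0), s(e), s(s(e)))))), m(s(e), s(s(m(s(e), s(a), s(s(s(0)))))), m(0, s(s(s(e))), s(s(s(0))))))  →  m(a, s(s(f(s(e), m(f(s(e), 0), s(e), s(s(e)))))), m(s(e), s(s(m(s(e), s(a), s(s(s(0)))))), m(0, s(s(s(e))), s(s(s(0))))))   [R2 at 2]
2. m(a, s(s(f(s(e), m(f(s(e), 0), s(e), s(s(e)))))), m(s(e), s(s(m(s(e), s(a), s(s(s(0)))))), m(0, s(s(s(e))), s(s(s(0))))))  →  m(a, s(s(s(m(f(s(e), 0), s(e), s(s(e)))))), m(s(e), s(s(m(s(e), s(a), s(s(s(0)))))), m(0, s(s(s(e))), s(s(s(0))))))   [R2 at 2.1.1]
3. m(a, s(s(s(m(f(s(e), 0), s(e), s(s(e)))))), m(s(e), s(s(m(s(e), s(a), s(s(s(0)))))), m(0, s(s(s(e))), s(s(s(0))))))  →  m(a, s(s(s(s(e)))), m(s(e), s(s(m(s(e), s(a), s(s(s(0)))))), m(0, s(s(s(e))), s(s(s(0))))))   [R3 at 2.1.1.1]
4. m(a, s(s(s(s(e)))), m(s(e), s(s(m(s(e), s(a), s(s(s(0)))))), m(0, s(s(s(e))), s(s(s(0))))))  →  m(a, s(s(s(s(e)))), m(s(e), s(s(s(a))), m(0, s(s(s(e))), s(s(s(0))))))   [R3 at 3.2.1.1]
5. m(a, s(s(s(s(e)))), m(s(e), s(s(s(a))), m(0, s(s(s(e))), s(s(s(0))))))  →  m(a, s(s(s(s(e)))), m(s(e), s(s(s(a))), s(s(s(e)))))   [R3 at 3.3]
6. m(a, s(s(s(s(e)))), m(s(e), s(s(s(a))), s(s(s(e)))))  →  m(a, s(s(s(s(e)))), s(s(s(a))))   [R3 at 3]
7. m(a, s(s(s(s(e)))), s(s(s(a))))  →  s(s(s(s(e))))   [R3 at ε]

Reduce t₂ = m(m(s(a), s(f(f(s(e), e), 0)), s(e)), s(f(a, m(a, s(e), s(f(a, s(e)))))), e):
1. m(m(s(a), s(f(f(s(e), e), 0)), s(e)), s(f(a, m(a, s(e), s(f(a, s(e)))))), e)  →  0   [R8 at ε]

no — NF(t₁) = s(s(s(s(e)))), NF(t₂) = 0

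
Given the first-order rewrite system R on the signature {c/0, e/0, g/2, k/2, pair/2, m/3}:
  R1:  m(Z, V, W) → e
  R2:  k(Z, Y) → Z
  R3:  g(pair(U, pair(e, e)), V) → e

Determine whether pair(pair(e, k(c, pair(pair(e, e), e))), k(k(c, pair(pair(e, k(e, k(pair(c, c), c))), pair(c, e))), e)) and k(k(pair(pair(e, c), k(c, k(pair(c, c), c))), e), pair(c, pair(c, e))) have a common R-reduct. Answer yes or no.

yes — NF(t₁) = pair(pair(e, c), c), NF(t₂) = pair(pair(e, c), c)

Reduce t₁ = pair(pair(e, k(c, pair(pair(e, e), e))), k(k(c, pair(pair(e, k(e, k(pair(c, c), c))), pair(c, e))), e)):
1. pair(pair(e, k(c, pair(pair(e, e), e))), k(k(c, pair(pair(e, k(e, k(pair(c, c), c))), pair(c, e))), e))  →  pair(pair(e, c), k(k(c, pair(pair(e, k(e, k(pair(c, c), c))), pair(c, e))), e))   [R2 at 1.2]
2. pair(pair(e, c), k(k(c, pair(pair(e, k(e, k(pair(c, c), c))), pair(c, e))), e))  →  pair(pair(e, c), k(c, pair(pair(e, k(e, k(pair(c, c), c))), pair(c, e))))   [R2 at 2]
3. pair(pair(e, c), k(c, pair(pair(e, k(e, k(pair(c, c), c))), pair(c, e))))  →  pair(pair(e, c), c)   [R2 at 2]

Reduce t₂ = k(k(pair(pair(e, c), k(c, k(pair(c, c), c))), e), pair(c, pair(c, e))):
1. k(k(pair(pair(e, c), k(c, k(pair(c, c), c))), e), pair(c, pair(c, e)))  →  k(pair(pair(e, c), k(c, k(pair(c, c), c))), e)   [R2 at ε]
2. k(pair(pair(e, c), k(c, k(pair(c, c), c))), e)  →  pair(pair(e, c), k(c, k(pair(c, c), c)))   [R2 at ε]
3. pair(pair(e, c), k(c, k(pair(c, c), c)))  →  pair(pair(e, c), c)   [R2 at 2]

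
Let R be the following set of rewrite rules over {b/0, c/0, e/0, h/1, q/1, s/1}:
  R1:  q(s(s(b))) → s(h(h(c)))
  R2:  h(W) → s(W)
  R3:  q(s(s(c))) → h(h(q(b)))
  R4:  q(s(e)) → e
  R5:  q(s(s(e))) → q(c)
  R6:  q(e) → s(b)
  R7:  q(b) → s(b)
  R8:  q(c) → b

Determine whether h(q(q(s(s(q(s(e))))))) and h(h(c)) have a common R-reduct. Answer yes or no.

Reduce t₁ = h(q(q(s(s(q(s(e))))))):
1. h(q(q(s(s(q(s(e)))))))  →  s(q(q(s(s(q(s(e)))))))   [R2 at ε]
2. s(q(q(s(s(q(s(e)))))))  →  s(q(q(s(s(e)))))   [R4 at 1.1.1.1.1]
3. s(q(q(s(s(e)))))  →  s(q(q(c)))   [R5 at 1.1]
4. s(q(q(c)))  →  s(q(b))   [R8 at 1.1]
5. s(q(b))  →  s(s(b))   [R7 at 1]

Reduce t₂ = h(h(c)):
1. h(h(c))  →  s(h(c))   [R2 at ε]
2. s(h(c))  →  s(s(c))   [R2 at 1]

no — NF(t₁) = s(s(b)), NF(t₂) = s(s(c))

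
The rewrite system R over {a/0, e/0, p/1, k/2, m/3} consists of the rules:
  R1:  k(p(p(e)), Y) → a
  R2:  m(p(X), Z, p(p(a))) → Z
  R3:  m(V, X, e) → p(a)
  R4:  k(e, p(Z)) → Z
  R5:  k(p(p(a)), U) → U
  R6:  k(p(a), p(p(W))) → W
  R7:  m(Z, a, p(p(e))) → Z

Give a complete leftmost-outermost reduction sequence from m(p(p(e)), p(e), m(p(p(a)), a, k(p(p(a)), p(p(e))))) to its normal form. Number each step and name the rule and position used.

1. m(p(p(e)), p(e), m(p(p(a)), a, k(p(p(a)), p(p(e)))))  →  m(p(p(e)), p(e), m(p(p(a)), a, p(p(e))))   [R5 at 3.3]
2. m(p(p(e)), p(e), m(p(p(a)), a, p(p(e))))  →  m(p(p(e)), p(e), p(p(a)))   [R7 at 3]
3. m(p(p(e)), p(e), p(p(a)))  →  p(e)   [R2 at ε]

p(e)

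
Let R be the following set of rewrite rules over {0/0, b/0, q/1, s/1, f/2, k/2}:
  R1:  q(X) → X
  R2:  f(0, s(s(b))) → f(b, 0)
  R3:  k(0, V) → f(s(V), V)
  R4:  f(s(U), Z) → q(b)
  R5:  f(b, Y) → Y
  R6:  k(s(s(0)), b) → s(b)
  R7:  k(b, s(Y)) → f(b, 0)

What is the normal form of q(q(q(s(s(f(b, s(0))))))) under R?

s(s(s(0)))

1. q(q(q(s(s(f(b, s(0)))))))  →  q(q(s(s(f(b, s(0))))))   [R1 at ε]
2. q(q(s(s(f(b, s(0))))))  →  q(s(s(f(b, s(0)))))   [R1 at ε]
3. q(s(s(f(b, s(0)))))  →  s(s(f(b, s(0))))   [R1 at ε]
4. s(s(f(b, s(0))))  →  s(s(s(0)))   [R5 at 1.1]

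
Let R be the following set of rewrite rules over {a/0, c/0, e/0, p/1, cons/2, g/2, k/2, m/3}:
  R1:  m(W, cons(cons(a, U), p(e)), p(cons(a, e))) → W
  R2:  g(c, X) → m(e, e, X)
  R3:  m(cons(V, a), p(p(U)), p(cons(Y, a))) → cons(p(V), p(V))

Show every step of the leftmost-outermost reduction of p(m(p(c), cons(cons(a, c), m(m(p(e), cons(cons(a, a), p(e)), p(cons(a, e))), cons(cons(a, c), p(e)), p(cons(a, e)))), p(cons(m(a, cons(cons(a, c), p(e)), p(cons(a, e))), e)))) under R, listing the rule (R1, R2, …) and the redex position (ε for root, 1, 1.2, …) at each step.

p(p(c))

1. p(m(p(c), cons(cons(a, c), m(m(p(e), cons(cons(a, a), p(e)), p(cons(a, e))), cons(cons(a, c), p(e)), p(cons(a, e)))), p(cons(m(a, cons(cons(a, c), p(e)), p(cons(a, e))), e))))  →  p(m(p(c), cons(cons(a, c), m(p(e), cons(cons(a, a), p(e)), p(cons(a, e)))), p(cons(m(a, cons(cons(a, c), p(e)), p(cons(a, e))), e))))   [R1 at 1.2.2]
2. p(m(p(c), cons(cons(a, c), m(p(e), cons(cons(a, a), p(e)), p(cons(a, e)))), p(cons(m(a, cons(cons(a, c), p(e)), p(cons(a, e))), e))))  →  p(m(p(c), cons(cons(a, c), p(e)), p(cons(m(a, cons(cons(a, c), p(e)), p(cons(a, e))), e))))   [R1 at 1.2.2]
3. p(m(p(c), cons(cons(a, c), p(e)), p(cons(m(a, cons(cons(a, c), p(e)), p(cons(a, e))), e))))  →  p(m(p(c), cons(cons(a, c), p(e)), p(cons(a, e))))   [R1 at 1.3.1.1]
4. p(m(p(c), cons(cons(a, c), p(e)), p(cons(a, e))))  →  p(p(c))   [R1 at 1]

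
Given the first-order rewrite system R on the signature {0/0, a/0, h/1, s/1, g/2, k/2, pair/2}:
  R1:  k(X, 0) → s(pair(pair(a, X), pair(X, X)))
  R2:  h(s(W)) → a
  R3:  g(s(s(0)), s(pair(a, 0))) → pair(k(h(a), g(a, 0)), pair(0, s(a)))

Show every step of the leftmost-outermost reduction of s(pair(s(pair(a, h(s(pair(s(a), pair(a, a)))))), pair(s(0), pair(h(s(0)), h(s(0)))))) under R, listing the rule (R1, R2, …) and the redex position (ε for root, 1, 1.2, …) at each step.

1. s(pair(s(pair(a, h(s(pair(s(a), pair(a, a)))))), pair(s(0), pair(h(s(0)), h(s(0))))))  →  s(pair(s(pair(a, a)), pair(s(0), pair(h(s(0)), h(s(0))))))   [R2 at 1.1.1.2]
2. s(pair(s(pair(a, a)), pair(s(0), pair(h(s(0)), h(s(0))))))  →  s(pair(s(pair(a, a)), pair(s(0), pair(a, h(s(0))))))   [R2 at 1.2.2.1]
3. s(pair(s(pair(a, a)), pair(s(0), pair(a, h(s(0))))))  →  s(pair(s(pair(a, a)), pair(s(0), pair(a, a))))   [R2 at 1.2.2.2]

s(pair(s(pair(a, a)), pair(s(0), pair(a, a))))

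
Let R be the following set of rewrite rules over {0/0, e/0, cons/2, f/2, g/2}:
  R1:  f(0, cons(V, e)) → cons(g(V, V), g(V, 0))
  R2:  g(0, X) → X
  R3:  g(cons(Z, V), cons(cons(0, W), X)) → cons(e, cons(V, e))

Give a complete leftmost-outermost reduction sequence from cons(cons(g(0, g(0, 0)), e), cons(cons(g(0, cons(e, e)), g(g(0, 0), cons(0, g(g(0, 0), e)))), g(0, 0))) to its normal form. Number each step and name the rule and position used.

1. cons(cons(g(0, g(0, 0)), e), cons(cons(g(0, cons(e, e)), g(g(0, 0), cons(0, g(g(0, 0), e)))), g(0, 0)))  →  cons(cons(g(0, 0), e), cons(cons(g(0, cons(e, e)), g(g(0, 0), cons(0, g(g(0, 0), e)))), g(0, 0)))   [R2 at 1.1]
2. cons(cons(g(0, 0), e), cons(cons(g(0, cons(e, e)), g(g(0, 0), cons(0, g(g(0, 0), e)))), g(0, 0)))  →  cons(cons(0, e), cons(cons(g(0, cons(e, e)), g(g(0, 0), cons(0, g(g(0, 0), e)))), g(0, 0)))   [R2 at 1.1]
3. cons(cons(0, e), cons(cons(g(0, cons(e, e)), g(g(0, 0), cons(0, g(g(0, 0), e)))), g(0, 0)))  →  cons(cons(0, e), cons(cons(cons(e, e), g(g(0, 0), cons(0, g(g(0, 0), e)))), g(0, 0)))   [R2 at 2.1.1]
4. cons(cons(0, e), cons(cons(cons(e, e), g(g(0, 0), cons(0, g(g(0, 0), e)))), g(0, 0)))  →  cons(cons(0, e), cons(cons(cons(e, e), g(0, cons(0, g(g(0, 0), e)))), g(0, 0)))   [R2 at 2.1.2.1]
5. cons(cons(0, e), cons(cons(cons(e, e), g(0, cons(0, g(g(0, 0), e)))), g(0, 0)))  →  cons(cons(0, e), cons(cons(cons(e, e), cons(0, g(g(0, 0), e))), g(0, 0)))   [R2 at 2.1.2]
6. cons(cons(0, e), cons(cons(cons(e, e), cons(0, g(g(0, 0), e))), g(0, 0)))  →  cons(cons(0, e), cons(cons(cons(e, e), cons(0, g(0, e))), g(0, 0)))   [R2 at 2.1.2.2.1]
7. cons(cons(0, e), cons(cons(cons(e, e), cons(0, g(0, e))), g(0, 0)))  →  cons(cons(0, e), cons(cons(cons(e, e), cons(0, e)), g(0, 0)))   [R2 at 2.1.2.2]
8. cons(cons(0, e), cons(cons(cons(e, e), cons(0, e)), g(0, 0)))  →  cons(cons(0, e), cons(cons(cons(e, e), cons(0, e)), 0))   [R2 at 2.2]

cons(cons(0, e), cons(cons(cons(e, e), cons(0, e)), 0))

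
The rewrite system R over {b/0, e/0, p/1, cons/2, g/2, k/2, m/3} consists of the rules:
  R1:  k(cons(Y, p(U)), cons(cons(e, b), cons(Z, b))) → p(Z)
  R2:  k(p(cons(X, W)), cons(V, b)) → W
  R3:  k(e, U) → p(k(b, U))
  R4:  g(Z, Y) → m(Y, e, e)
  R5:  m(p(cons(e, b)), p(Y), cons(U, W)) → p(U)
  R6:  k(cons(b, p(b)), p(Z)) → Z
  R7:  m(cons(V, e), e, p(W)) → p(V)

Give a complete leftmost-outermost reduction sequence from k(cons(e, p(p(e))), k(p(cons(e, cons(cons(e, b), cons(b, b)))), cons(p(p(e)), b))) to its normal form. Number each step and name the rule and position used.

1. k(cons(e, p(p(e))), k(p(cons(e, cons(cons(e, b), cons(b, b)))), cons(p(p(e)), b)))  →  k(cons(e, p(p(e))), cons(cons(e, b), cons(b, b)))   [R2 at 2]
2. k(cons(e, p(p(e))), cons(cons(e, b), cons(b, b)))  →  p(b)   [R1 at ε]

p(b)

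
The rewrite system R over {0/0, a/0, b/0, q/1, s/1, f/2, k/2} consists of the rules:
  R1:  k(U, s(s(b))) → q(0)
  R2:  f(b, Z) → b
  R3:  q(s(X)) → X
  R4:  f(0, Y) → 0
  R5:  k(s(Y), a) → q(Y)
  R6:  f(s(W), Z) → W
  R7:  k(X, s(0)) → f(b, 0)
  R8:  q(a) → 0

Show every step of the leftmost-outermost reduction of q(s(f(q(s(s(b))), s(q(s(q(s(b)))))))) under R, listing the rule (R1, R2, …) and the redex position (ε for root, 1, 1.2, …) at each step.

b

1. q(s(f(q(s(s(b))), s(q(s(q(s(b))))))))  →  f(q(s(s(b))), s(q(s(q(s(b))))))   [R3 at ε]
2. f(q(s(s(b))), s(q(s(q(s(b))))))  →  f(s(b), s(q(s(q(s(b))))))   [R3 at 1]
3. f(s(b), s(q(s(q(s(b))))))  →  b   [R6 at ε]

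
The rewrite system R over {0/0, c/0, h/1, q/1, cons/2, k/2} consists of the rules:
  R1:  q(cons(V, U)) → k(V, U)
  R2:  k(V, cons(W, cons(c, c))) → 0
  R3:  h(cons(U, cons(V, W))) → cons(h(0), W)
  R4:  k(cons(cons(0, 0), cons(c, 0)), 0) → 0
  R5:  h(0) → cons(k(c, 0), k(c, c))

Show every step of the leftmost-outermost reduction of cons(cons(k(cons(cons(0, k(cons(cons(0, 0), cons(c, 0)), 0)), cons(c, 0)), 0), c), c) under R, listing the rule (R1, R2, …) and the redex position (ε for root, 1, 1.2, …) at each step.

1. cons(cons(k(cons(cons(0, k(cons(cons(0, 0), cons(c, 0)), 0)), cons(c, 0)), 0), c), c)  →  cons(cons(k(cons(cons(0, 0), cons(c, 0)), 0), c), c)   [R4 at 1.1.1.1.2]
2. cons(cons(k(cons(cons(0, 0), cons(c, 0)), 0), c), c)  →  cons(cons(0, c), c)   [R4 at 1.1]

cons(cons(0, c), c)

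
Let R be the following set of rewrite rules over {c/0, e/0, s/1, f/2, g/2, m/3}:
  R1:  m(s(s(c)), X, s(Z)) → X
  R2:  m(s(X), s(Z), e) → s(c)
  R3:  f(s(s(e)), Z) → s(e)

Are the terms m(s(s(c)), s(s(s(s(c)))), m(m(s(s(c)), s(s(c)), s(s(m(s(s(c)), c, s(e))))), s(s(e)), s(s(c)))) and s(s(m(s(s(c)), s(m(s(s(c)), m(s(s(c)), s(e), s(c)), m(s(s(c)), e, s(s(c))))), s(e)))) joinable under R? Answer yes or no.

Reduce t₁ = m(s(s(c)), s(s(s(s(c)))), m(m(s(s(c)), s(s(c)), s(s(m(s(s(c)), c, s(e))))), s(s(e)), s(s(c)))):
1. m(s(s(c)), s(s(s(s(c)))), m(m(s(s(c)), s(s(c)), s(s(m(s(s(c)), c, s(e))))), s(s(e)), s(s(c))))  →  m(s(s(c)), s(s(s(s(c)))), m(s(s(c)), s(s(e)), s(s(c))))   [R1 at 3.1]
2. m(s(s(c)), s(s(s(s(c)))), m(s(s(c)), s(s(e)), s(s(c))))  →  m(s(s(c)), s(s(s(s(c)))), s(s(e)))   [R1 at 3]
3. m(s(s(c)), s(s(s(s(c)))), s(s(e)))  →  s(s(s(s(c))))   [R1 at ε]

Reduce t₂ = s(s(m(s(s(c)), s(m(s(s(c)), m(s(s(c)), s(e), s(c)), m(s(s(c)), e, s(s(c))))), s(e)))):
1. s(s(m(s(s(c)), s(m(s(s(c)), m(s(s(c)), s(e), s(c)), m(s(s(c)), e, s(s(c))))), s(e))))  →  s(s(s(m(s(s(c)), m(s(s(c)), s(e), s(c)), m(s(s(c)), e, s(s(c)))))))   [R1 at 1.1]
2. s(s(s(m(s(s(c)), m(s(s(c)), s(e), s(c)), m(s(s(c)), e, s(s(c)))))))  →  s(s(s(m(s(s(c)), s(e), m(s(s(c)), e, s(s(c)))))))   [R1 at 1.1.1.2]
3. s(s(s(m(s(s(c)), s(e), m(s(s(c)), e, s(s(c)))))))  →  s(s(s(m(s(s(c)), s(e), e))))   [R1 at 1.1.1.3]
4. s(s(s(m(s(s(c)), s(e), e))))  →  s(s(s(s(c))))   [R2 at 1.1.1]

yes — NF(t₁) = s(s(s(s(c)))), NF(t₂) = s(s(s(s(c))))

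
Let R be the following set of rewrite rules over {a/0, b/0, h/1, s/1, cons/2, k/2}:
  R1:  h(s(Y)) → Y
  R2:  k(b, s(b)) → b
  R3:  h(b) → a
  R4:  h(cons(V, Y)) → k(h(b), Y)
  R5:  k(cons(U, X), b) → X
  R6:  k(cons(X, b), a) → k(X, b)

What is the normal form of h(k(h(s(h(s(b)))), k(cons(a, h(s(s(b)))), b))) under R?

a

1. h(k(h(s(h(s(b)))), k(cons(a, h(s(s(b)))), b)))  →  h(k(h(s(b)), k(cons(a, h(s(s(b)))), b)))   [R1 at 1.1]
2. h(k(h(s(b)), k(cons(a, h(s(s(b)))), b)))  →  h(k(b, k(cons(a, h(s(s(b)))), b)))   [R1 at 1.1]
3. h(k(b, k(cons(a, h(s(s(b)))), b)))  →  h(k(b, h(s(s(b)))))   [R5 at 1.2]
4. h(k(b, h(s(s(b)))))  →  h(k(b, s(b)))   [R1 at 1.2]
5. h(k(b, s(b)))  →  h(b)   [R2 at 1]
6. h(b)  →  a   [R3 at ε]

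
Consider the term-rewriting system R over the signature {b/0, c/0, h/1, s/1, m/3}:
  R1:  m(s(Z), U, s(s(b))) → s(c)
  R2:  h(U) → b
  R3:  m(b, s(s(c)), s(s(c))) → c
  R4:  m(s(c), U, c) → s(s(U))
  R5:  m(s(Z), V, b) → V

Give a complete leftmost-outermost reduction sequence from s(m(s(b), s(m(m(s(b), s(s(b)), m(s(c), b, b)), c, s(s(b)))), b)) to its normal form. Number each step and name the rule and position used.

1. s(m(s(b), s(m(m(s(b), s(s(b)), m(s(c), b, b)), c, s(s(b)))), b))  →  s(s(m(m(s(b), s(s(b)), m(s(c), b, b)), c, s(s(b)))))   [R5 at 1]
2. s(s(m(m(s(b), s(s(b)), m(s(c), b, b)), c, s(s(b)))))  →  s(s(m(m(s(b), s(s(b)), b), c, s(s(b)))))   [R5 at 1.1.1.3]
3. s(s(m(m(s(b), s(s(b)), b), c, s(s(b)))))  →  s(s(m(s(s(b)), c, s(s(b)))))   [R5 at 1.1.1]
4. s(s(m(s(s(b)), c, s(s(b)))))  →  s(s(s(c)))   [R1 at 1.1]

s(s(s(c)))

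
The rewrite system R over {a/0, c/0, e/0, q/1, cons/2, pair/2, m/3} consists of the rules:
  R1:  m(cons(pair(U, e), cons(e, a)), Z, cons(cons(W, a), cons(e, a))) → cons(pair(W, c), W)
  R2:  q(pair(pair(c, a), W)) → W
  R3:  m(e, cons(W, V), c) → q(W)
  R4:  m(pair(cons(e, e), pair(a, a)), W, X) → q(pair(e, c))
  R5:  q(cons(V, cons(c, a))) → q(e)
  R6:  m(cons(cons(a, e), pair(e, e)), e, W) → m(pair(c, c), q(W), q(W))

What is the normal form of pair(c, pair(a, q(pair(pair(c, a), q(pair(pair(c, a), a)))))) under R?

pair(c, pair(a, a))

1. pair(c, pair(a, q(pair(pair(c, a), q(pair(pair(c, a), a))))))  →  pair(c, pair(a, q(pair(pair(c, a), a))))   [R2 at 2.2]
2. pair(c, pair(a, q(pair(pair(c, a), a))))  →  pair(c, pair(a, a))   [R2 at 2.2]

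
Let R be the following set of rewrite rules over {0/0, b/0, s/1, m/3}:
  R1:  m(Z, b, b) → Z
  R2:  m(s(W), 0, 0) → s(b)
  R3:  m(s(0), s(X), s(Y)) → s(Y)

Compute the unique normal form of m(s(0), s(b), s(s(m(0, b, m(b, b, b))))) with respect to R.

1. m(s(0), s(b), s(s(m(0, b, m(b, b, b)))))  →  s(s(m(0, b, m(b, b, b))))   [R3 at ε]
2. s(s(m(0, b, m(b, b, b))))  →  s(s(m(0, b, b)))   [R1 at 1.1.3]
3. s(s(m(0, b, b)))  →  s(s(0))   [R1 at 1.1]

s(s(0))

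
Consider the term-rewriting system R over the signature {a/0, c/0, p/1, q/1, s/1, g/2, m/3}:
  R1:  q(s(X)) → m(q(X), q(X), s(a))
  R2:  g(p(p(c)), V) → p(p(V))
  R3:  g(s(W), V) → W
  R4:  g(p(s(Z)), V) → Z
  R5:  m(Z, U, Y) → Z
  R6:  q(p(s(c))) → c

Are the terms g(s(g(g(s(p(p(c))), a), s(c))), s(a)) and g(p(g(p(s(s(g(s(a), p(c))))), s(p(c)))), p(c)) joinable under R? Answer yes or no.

no — NF(t₁) = p(p(s(c))), NF(t₂) = a

Reduce t₁ = g(s(g(g(s(p(p(c))), a), s(c))), s(a)):
1. g(s(g(g(s(p(p(c))), a), s(c))), s(a))  →  g(g(s(p(p(c))), a), s(c))   [R3 at ε]
2. g(g(s(p(p(c))), a), s(c))  →  g(p(p(c)), s(c))   [R3 at 1]
3. g(p(p(c)), s(c))  →  p(p(s(c)))   [R2 at ε]

Reduce t₂ = g(p(g(p(s(s(g(s(a), p(c))))), s(p(c)))), p(c)):
1. g(p(g(p(s(s(g(s(a), p(c))))), s(p(c)))), p(c))  →  g(p(s(g(s(a), p(c)))), p(c))   [R4 at 1.1]
2. g(p(s(g(s(a), p(c)))), p(c))  →  g(s(a), p(c))   [R4 at ε]
3. g(s(a), p(c))  →  a   [R3 at ε]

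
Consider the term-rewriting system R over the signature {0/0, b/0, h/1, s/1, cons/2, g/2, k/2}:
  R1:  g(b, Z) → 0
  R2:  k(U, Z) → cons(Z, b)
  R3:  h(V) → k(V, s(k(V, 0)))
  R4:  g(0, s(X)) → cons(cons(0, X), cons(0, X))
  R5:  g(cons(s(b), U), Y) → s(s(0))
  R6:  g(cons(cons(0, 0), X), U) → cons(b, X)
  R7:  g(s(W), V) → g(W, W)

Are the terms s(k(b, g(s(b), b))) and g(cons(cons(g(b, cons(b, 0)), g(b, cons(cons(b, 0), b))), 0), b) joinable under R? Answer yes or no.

no — NF(t₁) = s(cons(0, b)), NF(t₂) = cons(b, 0)

Reduce t₁ = s(k(b, g(s(b), b))):
1. s(k(b, g(s(b), b)))  →  s(cons(g(s(b), b), b))   [R2 at 1]
2. s(cons(g(s(b), b), b))  →  s(cons(g(b, b), b))   [R7 at 1.1]
3. s(cons(g(b, b), b))  →  s(cons(0, b))   [R1 at 1.1]

Reduce t₂ = g(cons(cons(g(b, cons(b, 0)), g(b, cons(cons(b, 0), b))), 0), b):
1. g(cons(cons(g(b, cons(b, 0)), g(b, cons(cons(b, 0), b))), 0), b)  →  g(cons(cons(0, g(b, cons(cons(b, 0), b))), 0), b)   [R1 at 1.1.1]
2. g(cons(cons(0, g(b, cons(cons(b, 0), b))), 0), b)  →  g(cons(cons(0, 0), 0), b)   [R1 at 1.1.2]
3. g(cons(cons(0, 0), 0), b)  →  cons(b, 0)   [R6 at ε]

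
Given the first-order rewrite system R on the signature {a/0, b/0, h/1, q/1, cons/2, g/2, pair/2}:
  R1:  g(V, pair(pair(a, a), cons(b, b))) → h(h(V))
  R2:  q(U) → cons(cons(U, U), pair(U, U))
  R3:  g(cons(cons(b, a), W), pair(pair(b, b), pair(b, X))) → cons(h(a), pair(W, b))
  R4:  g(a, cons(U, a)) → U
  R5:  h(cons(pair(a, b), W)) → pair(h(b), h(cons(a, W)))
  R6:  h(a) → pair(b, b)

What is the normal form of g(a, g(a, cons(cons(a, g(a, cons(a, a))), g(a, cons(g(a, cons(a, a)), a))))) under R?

1. g(a, g(a, cons(cons(a, g(a, cons(a, a))), g(a, cons(g(a, cons(a, a)), a)))))  →  g(a, g(a, cons(cons(a, a), g(a, cons(g(a, cons(a, a)), a)))))   [R4 at 2.2.1.2]
2. g(a, g(a, cons(cons(a, a), g(a, cons(g(a, cons(a, a)), a)))))  →  g(a, g(a, cons(cons(a, a), g(a, cons(a, a)))))   [R4 at 2.2.2]
3. g(a, g(a, cons(cons(a, a), g(a, cons(a, a)))))  →  g(a, g(a, cons(cons(a, a), a)))   [R4 at 2.2.2]
4. g(a, g(a, cons(cons(a, a), a)))  →  g(a, cons(a, a))   [R4 at 2]
5. g(a, cons(a, a))  →  a   [R4 at ε]

a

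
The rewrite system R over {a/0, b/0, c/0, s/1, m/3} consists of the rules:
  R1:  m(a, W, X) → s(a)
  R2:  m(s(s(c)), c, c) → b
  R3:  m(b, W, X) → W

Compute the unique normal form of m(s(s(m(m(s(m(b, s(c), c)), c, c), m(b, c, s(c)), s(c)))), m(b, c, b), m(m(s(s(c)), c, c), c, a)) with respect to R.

b

1. m(s(s(m(m(s(m(b, s(c), c)), c, c), m(b, c, s(c)), s(c)))), m(b, c, b), m(m(s(s(c)), c, c), c, a))  →  m(s(s(m(m(s(s(c)), c, c), m(b, c, s(c)), s(c)))), m(b, c, b), m(m(s(s(c)), c, c), c, a))   [R3 at 1.1.1.1.1.1]
2. m(s(s(m(m(s(s(c)), c, c), m(b, c, s(c)), s(c)))), m(b, c, b), m(m(s(s(c)), c, c), c, a))  →  m(s(s(m(b, m(b, c, s(c)), s(c)))), m(b, c, b), m(m(s(s(c)), c, c), c, a))   [R2 at 1.1.1.1]
3. m(s(s(m(b, m(b, c, s(c)), s(c)))), m(b, c, b), m(m(s(s(c)), c, c), c, a))  →  m(s(s(m(b, c, s(c)))), m(b, c, b), m(m(s(s(c)), c, c), c, a))   [R3 at 1.1.1]
4. m(s(s(m(b, c, s(c)))), m(b, c, b), m(m(s(s(c)), c, c), c, a))  →  m(s(s(c)), m(b, c, b), m(m(s(s(c)), c, c), c, a))   [R3 at 1.1.1]
5. m(s(s(c)), m(b, c, b), m(m(s(s(c)), c, c), c, a))  →  m(s(s(c)), c, m(m(s(s(c)), c, c), c, a))   [R3 at 2]
6. m(s(s(c)), c, m(m(s(s(c)), c, c), c, a))  →  m(s(s(c)), c, m(b, c, a))   [R2 at 3.1]
7. m(s(s(c)), c, m(b, c, a))  →  m(s(s(c)), c, c)   [R3 at 3]
8. m(s(s(c)), c, c)  →  b   [R2 at ε]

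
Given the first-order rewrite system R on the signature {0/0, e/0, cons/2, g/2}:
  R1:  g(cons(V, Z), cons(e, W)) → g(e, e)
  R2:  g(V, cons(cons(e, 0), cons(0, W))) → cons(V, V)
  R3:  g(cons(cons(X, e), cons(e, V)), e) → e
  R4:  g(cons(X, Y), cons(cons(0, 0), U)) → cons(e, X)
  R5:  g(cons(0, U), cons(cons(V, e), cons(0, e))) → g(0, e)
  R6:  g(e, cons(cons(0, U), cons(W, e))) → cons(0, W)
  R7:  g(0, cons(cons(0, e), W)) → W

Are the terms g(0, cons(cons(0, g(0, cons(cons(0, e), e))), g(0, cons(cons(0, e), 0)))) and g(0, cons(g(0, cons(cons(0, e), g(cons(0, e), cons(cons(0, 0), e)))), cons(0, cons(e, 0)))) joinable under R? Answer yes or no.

no — NF(t₁) = 0, NF(t₂) = cons(0, 0)

Reduce t₁ = g(0, cons(cons(0, g(0, cons(cons(0, e), e))), g(0, cons(cons(0, e), 0)))):
1. g(0, cons(cons(0, g(0, cons(cons(0, e), e))), g(0, cons(cons(0, e), 0))))  →  g(0, cons(cons(0, e), g(0, cons(cons(0, e), 0))))   [R7 at 2.1.2]
2. g(0, cons(cons(0, e), g(0, cons(cons(0, e), 0))))  →  g(0, cons(cons(0, e), 0))   [R7 at ε]
3. g(0, cons(cons(0, e), 0))  →  0   [R7 at ε]

Reduce t₂ = g(0, cons(g(0, cons(cons(0, e), g(cons(0, e), cons(cons(0, 0), e)))), cons(0, cons(e, 0)))):
1. g(0, cons(g(0, cons(cons(0, e), g(cons(0, e), cons(cons(0, 0), e)))), cons(0, cons(e, 0))))  →  g(0, cons(g(cons(0, e), cons(cons(0, 0), e)), cons(0, cons(e, 0))))   [R7 at 2.1]
2. g(0, cons(g(cons(0, e), cons(cons(0, 0), e)), cons(0, cons(e, 0))))  →  g(0, cons(cons(e, 0), cons(0, cons(e, 0))))   [R4 at 2.1]
3. g(0, cons(cons(e, 0), cons(0, cons(e, 0))))  →  cons(0, 0)   [R2 at ε]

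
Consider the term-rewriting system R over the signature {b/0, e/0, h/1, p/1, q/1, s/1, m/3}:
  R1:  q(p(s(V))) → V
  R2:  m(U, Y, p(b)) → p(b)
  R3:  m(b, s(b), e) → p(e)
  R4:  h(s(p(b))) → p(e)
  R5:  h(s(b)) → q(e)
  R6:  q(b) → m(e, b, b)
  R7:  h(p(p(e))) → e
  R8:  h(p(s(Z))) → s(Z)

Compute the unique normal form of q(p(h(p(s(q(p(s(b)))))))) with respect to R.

1. q(p(h(p(s(q(p(s(b))))))))  →  q(p(s(q(p(s(b))))))   [R8 at 1.1]
2. q(p(s(q(p(s(b))))))  →  q(p(s(b)))   [R1 at ε]
3. q(p(s(b)))  →  b   [R1 at ε]

b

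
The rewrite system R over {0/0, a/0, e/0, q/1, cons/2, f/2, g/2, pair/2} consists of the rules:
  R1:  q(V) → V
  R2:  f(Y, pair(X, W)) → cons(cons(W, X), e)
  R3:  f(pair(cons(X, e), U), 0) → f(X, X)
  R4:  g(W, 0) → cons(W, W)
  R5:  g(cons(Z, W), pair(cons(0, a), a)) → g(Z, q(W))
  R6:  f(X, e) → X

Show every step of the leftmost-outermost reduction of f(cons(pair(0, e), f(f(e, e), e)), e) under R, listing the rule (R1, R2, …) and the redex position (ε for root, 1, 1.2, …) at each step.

1. f(cons(pair(0, e), f(f(e, e), e)), e)  →  cons(pair(0, e), f(f(e, e), e))   [R6 at ε]
2. cons(pair(0, e), f(f(e, e), e))  →  cons(pair(0, e), f(e, e))   [R6 at 2]
3. cons(pair(0, e), f(e, e))  →  cons(pair(0, e), e)   [R6 at 2]

cons(pair(0, e), e)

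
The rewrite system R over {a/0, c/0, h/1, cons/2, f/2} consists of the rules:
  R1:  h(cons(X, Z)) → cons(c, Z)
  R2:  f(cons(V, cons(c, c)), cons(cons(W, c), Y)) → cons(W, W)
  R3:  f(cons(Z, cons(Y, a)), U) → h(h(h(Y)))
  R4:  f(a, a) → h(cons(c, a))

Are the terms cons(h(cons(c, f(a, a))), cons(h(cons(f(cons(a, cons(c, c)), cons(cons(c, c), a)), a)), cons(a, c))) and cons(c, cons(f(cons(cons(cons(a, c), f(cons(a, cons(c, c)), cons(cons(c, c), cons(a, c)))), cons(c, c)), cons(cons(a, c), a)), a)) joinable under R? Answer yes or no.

no — NF(t₁) = cons(cons(c, cons(c, a)), cons(cons(c, a), cons(a, c))), NF(t₂) = cons(c, cons(cons(a, a), a))

Reduce t₁ = cons(h(cons(c, f(a, a))), cons(h(cons(f(cons(a, cons(c, c)), cons(cons(c, c), a)), a)), cons(a, c))):
1. cons(h(cons(c, f(a, a))), cons(h(cons(f(cons(a, cons(c, c)), cons(cons(c, c), a)), a)), cons(a, c)))  →  cons(cons(c, f(a, a)), cons(h(cons(f(cons(a, cons(c, c)), cons(cons(c, c), a)), a)), cons(a, c)))   [R1 at 1]
2. cons(cons(c, f(a, a)), cons(h(cons(f(cons(a, cons(c, c)), cons(cons(c, c), a)), a)), cons(a, c)))  →  cons(cons(c, h(cons(c, a))), cons(h(cons(f(cons(a, cons(c, c)), cons(cons(c, c), a)), a)), cons(a, c)))   [R4 at 1.2]
3. cons(cons(c, h(cons(c, a))), cons(h(cons(f(cons(a, cons(c, c)), cons(cons(c, c), a)), a)), cons(a, c)))  →  cons(cons(c, cons(c, a)), cons(h(cons(f(cons(a, cons(c, c)), cons(cons(c, c), a)), a)), cons(a, c)))   [R1 at 1.2]
4. cons(cons(c, cons(c, a)), cons(h(cons(f(cons(a, cons(c, c)), cons(cons(c, c), a)), a)), cons(a, c)))  →  cons(cons(c, cons(c, a)), cons(cons(c, a), cons(a, c)))   [R1 at 2.1]

Reduce t₂ = cons(c, cons(f(cons(cons(cons(a, c), f(cons(a, cons(c, c)), cons(cons(c, c), cons(a, c)))), cons(c, c)), cons(cons(a, c), a)), a)):
1. cons(c, cons(f(cons(cons(cons(a, c), f(cons(a, cons(c, c)), cons(cons(c, c), cons(a, c)))), cons(c, c)), cons(cons(a, c), a)), a))  →  cons(c, cons(cons(a, a), a))   [R2 at 2.1]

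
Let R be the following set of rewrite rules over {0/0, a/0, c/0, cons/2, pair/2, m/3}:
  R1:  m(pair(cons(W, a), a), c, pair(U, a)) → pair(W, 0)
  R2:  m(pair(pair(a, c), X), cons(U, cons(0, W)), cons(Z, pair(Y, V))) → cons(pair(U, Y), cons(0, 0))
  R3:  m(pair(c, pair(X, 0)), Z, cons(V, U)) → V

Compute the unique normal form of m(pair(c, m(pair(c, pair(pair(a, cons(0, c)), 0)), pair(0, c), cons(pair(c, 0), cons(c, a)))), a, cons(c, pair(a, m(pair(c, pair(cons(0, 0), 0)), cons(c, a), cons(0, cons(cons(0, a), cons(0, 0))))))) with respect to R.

1. m(pair(c, m(pair(c, pair(pair(a, cons(0, c)), 0)), pair(0, c), cons(pair(c, 0), cons(c, a)))), a, cons(c, pair(a, m(pair(c, pair(cons(0, 0), 0)), cons(c, a), cons(0, cons(cons(0, a), cons(0, 0)))))))  →  m(pair(c, pair(c, 0)), a, cons(c, pair(a, m(pair(c, pair(cons(0, 0), 0)), cons(c, a), cons(0, cons(cons(0, a), cons(0, 0)))))))   [R3 at 1.2]
2. m(pair(c, pair(c, 0)), a, cons(c, pair(a, m(pair(c, pair(cons(0, 0), 0)), cons(c, a), cons(0, cons(cons(0, a), cons(0, 0)))))))  →  c   [R3 at ε]

c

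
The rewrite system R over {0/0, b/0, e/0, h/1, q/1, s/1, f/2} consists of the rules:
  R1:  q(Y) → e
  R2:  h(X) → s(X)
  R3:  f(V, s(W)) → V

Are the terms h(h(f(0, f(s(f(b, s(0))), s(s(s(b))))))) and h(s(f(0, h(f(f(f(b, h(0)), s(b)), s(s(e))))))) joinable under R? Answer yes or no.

yes — NF(t₁) = s(s(0)), NF(t₂) = s(s(0))

Reduce t₁ = h(h(f(0, f(s(f(b, s(0))), s(s(s(b))))))):
1. h(h(f(0, f(s(f(b, s(0))), s(s(s(b)))))))  →  s(h(f(0, f(s(f(b, s(0))), s(s(s(b)))))))   [R2 at ε]
2. s(h(f(0, f(s(f(b, s(0))), s(s(s(b)))))))  →  s(s(f(0, f(s(f(b, s(0))), s(s(s(b)))))))   [R2 at 1]
3. s(s(f(0, f(s(f(b, s(0))), s(s(s(b)))))))  →  s(s(f(0, s(f(b, s(0))))))   [R3 at 1.1.2]
4. s(s(f(0, s(f(b, s(0))))))  →  s(s(0))   [R3 at 1.1]

Reduce t₂ = h(s(f(0, h(f(f(f(b, h(0)), s(b)), s(s(e))))))):
1. h(s(f(0, h(f(f(f(b, h(0)), s(b)), s(s(e)))))))  →  s(s(f(0, h(f(f(f(b, h(0)), s(b)), s(s(e)))))))   [R2 at ε]
2. s(s(f(0, h(f(f(f(b, h(0)), s(b)), s(s(e)))))))  →  s(s(f(0, s(f(f(f(b, h(0)), s(b)), s(s(e)))))))   [R2 at 1.1.2]
3. s(s(f(0, s(f(f(f(b, h(0)), s(b)), s(s(e)))))))  →  s(s(0))   [R3 at 1.1]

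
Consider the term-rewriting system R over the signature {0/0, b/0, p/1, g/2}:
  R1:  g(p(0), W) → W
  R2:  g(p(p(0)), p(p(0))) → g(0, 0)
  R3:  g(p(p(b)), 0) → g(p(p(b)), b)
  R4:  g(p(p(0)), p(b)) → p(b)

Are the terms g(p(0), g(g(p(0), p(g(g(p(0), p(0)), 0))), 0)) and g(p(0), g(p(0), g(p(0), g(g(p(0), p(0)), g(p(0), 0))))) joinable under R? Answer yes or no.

yes — NF(t₁) = 0, NF(t₂) = 0

Reduce t₁ = g(p(0), g(g(p(0), p(g(g(p(0), p(0)), 0))), 0)):
1. g(p(0), g(g(p(0), p(g(g(p(0), p(0)), 0))), 0))  →  g(g(p(0), p(g(g(p(0), p(0)), 0))), 0)   [R1 at ε]
2. g(g(p(0), p(g(g(p(0), p(0)), 0))), 0)  →  g(p(g(g(p(0), p(0)), 0)), 0)   [R1 at 1]
3. g(p(g(g(p(0), p(0)), 0)), 0)  →  g(p(g(p(0), 0)), 0)   [R1 at 1.1.1]
4. g(p(g(p(0), 0)), 0)  →  g(p(0), 0)   [R1 at 1.1]
5. g(p(0), 0)  →  0   [R1 at ε]

Reduce t₂ = g(p(0), g(p(0), g(p(0), g(g(p(0), p(0)), g(p(0), 0))))):
1. g(p(0), g(p(0), g(p(0), g(g(p(0), p(0)), g(p(0), 0)))))  →  g(p(0), g(p(0), g(g(p(0), p(0)), g(p(0), 0))))   [R1 at ε]
2. g(p(0), g(p(0), g(g(p(0), p(0)), g(p(0), 0))))  →  g(p(0), g(g(p(0), p(0)), g(p(0), 0)))   [R1 at ε]
3. g(p(0), g(g(p(0), p(0)), g(p(0), 0)))  →  g(g(p(0), p(0)), g(p(0), 0))   [R1 at ε]
4. g(g(p(0), p(0)), g(p(0), 0))  →  g(p(0), g(p(0), 0))   [R1 at 1]
5. g(p(0), g(p(0), 0))  →  g(p(0), 0)   [R1 at ε]
6. g(p(0), 0)  →  0   [R1 at ε]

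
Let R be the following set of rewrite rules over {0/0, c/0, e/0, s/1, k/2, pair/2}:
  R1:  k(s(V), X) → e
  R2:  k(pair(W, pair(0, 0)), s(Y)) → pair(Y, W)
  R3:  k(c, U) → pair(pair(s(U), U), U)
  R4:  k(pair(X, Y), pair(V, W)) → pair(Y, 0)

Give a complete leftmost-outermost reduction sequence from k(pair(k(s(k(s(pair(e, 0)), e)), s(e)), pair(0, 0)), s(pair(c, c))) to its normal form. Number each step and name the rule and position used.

1. k(pair(k(s(k(s(pair(e, 0)), e)), s(e)), pair(0, 0)), s(pair(c, c)))  →  pair(pair(c, c), k(s(k(s(pair(e, 0)), e)), s(e)))   [R2 at ε]
2. pair(pair(c, c), k(s(k(s(pair(e, 0)), e)), s(e)))  →  pair(pair(c, c), e)   [R1 at 2]

pair(pair(c, c), e)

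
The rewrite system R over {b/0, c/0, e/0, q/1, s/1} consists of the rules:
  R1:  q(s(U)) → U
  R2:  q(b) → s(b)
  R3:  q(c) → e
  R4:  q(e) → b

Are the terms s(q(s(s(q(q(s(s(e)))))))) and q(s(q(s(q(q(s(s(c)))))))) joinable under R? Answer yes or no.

Reduce t₁ = s(q(s(s(q(q(s(s(e)))))))):
1. s(q(s(s(q(q(s(s(e))))))))  →  s(s(q(q(s(s(e))))))   [R1 at 1]
2. s(s(q(q(s(s(e))))))  →  s(s(q(s(e))))   [R1 at 1.1.1]
3. s(s(q(s(e))))  →  s(s(e))   [R1 at 1.1]

Reduce t₂ = q(s(q(s(q(q(s(s(c)))))))):
1. q(s(q(s(q(q(s(s(c))))))))  →  q(s(q(q(s(s(c))))))   [R1 at ε]
2. q(s(q(q(s(s(c))))))  →  q(q(s(s(c))))   [R1 at ε]
3. q(q(s(s(c))))  →  q(s(c))   [R1 at 1]
4. q(s(c))  →  c   [R1 at ε]

no — NF(t₁) = s(s(e)), NF(t₂) = c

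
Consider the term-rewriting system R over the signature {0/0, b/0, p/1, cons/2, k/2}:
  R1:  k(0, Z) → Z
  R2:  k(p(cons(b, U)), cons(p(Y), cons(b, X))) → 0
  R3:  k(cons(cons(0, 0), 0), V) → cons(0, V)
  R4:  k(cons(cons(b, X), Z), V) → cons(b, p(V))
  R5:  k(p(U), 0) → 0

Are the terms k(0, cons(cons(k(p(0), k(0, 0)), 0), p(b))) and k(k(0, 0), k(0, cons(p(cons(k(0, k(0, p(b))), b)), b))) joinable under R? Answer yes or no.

no — NF(t₁) = cons(cons(0, 0), p(b)), NF(t₂) = cons(p(cons(p(b), b)), b)

Reduce t₁ = k(0, cons(cons(k(p(0), k(0, 0)), 0), p(b))):
1. k(0, cons(cons(k(p(0), k(0, 0)), 0), p(b)))  →  cons(cons(k(p(0), k(0, 0)), 0), p(b))   [R1 at ε]
2. cons(cons(k(p(0), k(0, 0)), 0), p(b))  →  cons(cons(k(p(0), 0), 0), p(b))   [R1 at 1.1.2]
3. cons(cons(k(p(0), 0), 0), p(b))  →  cons(cons(0, 0), p(b))   [R5 at 1.1]

Reduce t₂ = k(k(0, 0), k(0, cons(p(cons(k(0, k(0, p(b))), b)), b))):
1. k(k(0, 0), k(0, cons(p(cons(k(0, k(0, p(b))), b)), b)))  →  k(0, k(0, cons(p(cons(k(0, k(0, p(b))), b)), b)))   [R1 at 1]
2. k(0, k(0, cons(p(cons(k(0, k(0, p(b))), b)), b)))  →  k(0, cons(p(cons(k(0, k(0, p(b))), b)), b))   [R1 at ε]
3. k(0, cons(p(cons(k(0, k(0, p(b))), b)), b))  →  cons(p(cons(k(0, k(0, p(b))), b)), b)   [R1 at ε]
4. cons(p(cons(k(0, k(0, p(b))), b)), b)  →  cons(p(cons(k(0, p(b)), b)), b)   [R1 at 1.1.1]
5. cons(p(cons(k(0, p(b)), b)), b)  →  cons(p(cons(p(b), b)), b)   [R1 at 1.1.1]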